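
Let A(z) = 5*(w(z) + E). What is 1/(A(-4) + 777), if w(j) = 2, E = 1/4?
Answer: 4/3153 ≈ 0.0012686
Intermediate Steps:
E = ¼ ≈ 0.25000
A(z) = 45/4 (A(z) = 5*(2 + ¼) = 5*(9/4) = 45/4)
1/(A(-4) + 777) = 1/(45/4 + 777) = 1/(3153/4) = 4/3153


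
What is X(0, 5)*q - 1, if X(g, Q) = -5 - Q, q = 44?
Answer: -441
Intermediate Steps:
X(0, 5)*q - 1 = (-5 - 1*5)*44 - 1 = (-5 - 5)*44 - 1 = -10*44 - 1 = -440 - 1 = -441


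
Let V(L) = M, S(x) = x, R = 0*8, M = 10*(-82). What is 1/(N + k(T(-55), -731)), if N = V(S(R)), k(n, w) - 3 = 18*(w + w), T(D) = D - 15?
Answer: -1/27133 ≈ -3.6855e-5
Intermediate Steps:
T(D) = -15 + D
M = -820
R = 0
V(L) = -820
k(n, w) = 3 + 36*w (k(n, w) = 3 + 18*(w + w) = 3 + 18*(2*w) = 3 + 36*w)
N = -820
1/(N + k(T(-55), -731)) = 1/(-820 + (3 + 36*(-731))) = 1/(-820 + (3 - 26316)) = 1/(-820 - 26313) = 1/(-27133) = -1/27133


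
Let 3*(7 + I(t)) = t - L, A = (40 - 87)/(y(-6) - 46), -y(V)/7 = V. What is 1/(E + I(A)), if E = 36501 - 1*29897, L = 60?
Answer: 12/78971 ≈ 0.00015195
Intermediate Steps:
y(V) = -7*V
E = 6604 (E = 36501 - 29897 = 6604)
A = 47/4 (A = (40 - 87)/(-7*(-6) - 46) = -47/(42 - 46) = -47/(-4) = -47*(-¼) = 47/4 ≈ 11.750)
I(t) = -27 + t/3 (I(t) = -7 + (t - 1*60)/3 = -7 + (t - 60)/3 = -7 + (-60 + t)/3 = -7 + (-20 + t/3) = -27 + t/3)
1/(E + I(A)) = 1/(6604 + (-27 + (⅓)*(47/4))) = 1/(6604 + (-27 + 47/12)) = 1/(6604 - 277/12) = 1/(78971/12) = 12/78971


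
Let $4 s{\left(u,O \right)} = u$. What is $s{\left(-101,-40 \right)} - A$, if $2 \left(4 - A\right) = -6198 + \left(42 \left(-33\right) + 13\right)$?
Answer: $- \frac{15259}{4} \approx -3814.8$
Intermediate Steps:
$s{\left(u,O \right)} = \frac{u}{4}$
$A = \frac{7579}{2}$ ($A = 4 - \frac{-6198 + \left(42 \left(-33\right) + 13\right)}{2} = 4 - \frac{-6198 + \left(-1386 + 13\right)}{2} = 4 - \frac{-6198 - 1373}{2} = 4 - - \frac{7571}{2} = 4 + \frac{7571}{2} = \frac{7579}{2} \approx 3789.5$)
$s{\left(-101,-40 \right)} - A = \frac{1}{4} \left(-101\right) - \frac{7579}{2} = - \frac{101}{4} - \frac{7579}{2} = - \frac{15259}{4}$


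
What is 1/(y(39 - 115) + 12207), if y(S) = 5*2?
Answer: 1/12217 ≈ 8.1853e-5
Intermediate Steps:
y(S) = 10
1/(y(39 - 115) + 12207) = 1/(10 + 12207) = 1/12217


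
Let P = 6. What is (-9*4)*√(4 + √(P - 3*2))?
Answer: -72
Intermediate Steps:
(-9*4)*√(4 + √(P - 3*2)) = (-9*4)*√(4 + √(6 - 3*2)) = -36*√(4 + √(6 - 6)) = -36*√(4 + √0) = -36*√(4 + 0) = -36*√4 = -36*2 = -72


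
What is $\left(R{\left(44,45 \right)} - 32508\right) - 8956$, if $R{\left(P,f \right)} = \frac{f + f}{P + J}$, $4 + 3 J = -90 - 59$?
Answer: $- \frac{290338}{7} \approx -41477.0$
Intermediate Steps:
$J = -51$ ($J = - \frac{4}{3} + \frac{-90 - 59}{3} = - \frac{4}{3} + \frac{1}{3} \left(-149\right) = - \frac{4}{3} - \frac{149}{3} = -51$)
$R{\left(P,f \right)} = \frac{2 f}{-51 + P}$ ($R{\left(P,f \right)} = \frac{f + f}{P - 51} = \frac{2 f}{-51 + P}$)
$\left(R{\left(44,45 \right)} - 32508\right) - 8956 = \left(2 \cdot 45 \frac{1}{-51 + 44} - 32508\right) - 8956 = \left(2 \cdot 45 \frac{1}{-7} - 32508\right) - 8956 = \left(2 \cdot 45 \left(- \frac{1}{7}\right) - 32508\right) - 8956 = \left(- \frac{90}{7} - 32508\right) - 8956 = - \frac{227646}{7} - 8956 = - \frac{290338}{7}$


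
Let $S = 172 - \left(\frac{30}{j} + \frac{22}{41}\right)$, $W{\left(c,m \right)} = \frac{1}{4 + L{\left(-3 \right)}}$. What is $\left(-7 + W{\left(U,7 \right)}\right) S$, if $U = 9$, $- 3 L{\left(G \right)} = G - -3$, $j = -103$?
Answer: $- \frac{4895910}{4223} \approx -1159.3$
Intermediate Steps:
$L{\left(G \right)} = -1 - \frac{G}{3}$ ($L{\left(G \right)} = - \frac{G - -3}{3} = - \frac{G + 3}{3} = - \frac{3 + G}{3} = -1 - \frac{G}{3}$)
$W{\left(c,m \right)} = \frac{1}{4}$ ($W{\left(c,m \right)} = \frac{1}{4 - 0} = \frac{1}{4 + \left(-1 + 1\right)} = \frac{1}{4 + 0} = \frac{1}{4}$)
$S = \frac{725320}{4223}$ ($S = 172 - \left(\frac{30}{-103} + \frac{22}{41}\right) = 172 - \left(30 \left(- \frac{1}{103}\right) + 22 \cdot \frac{1}{41}\right) = 172 - \left(- \frac{30}{103} + \frac{22}{41}\right) = 172 - \frac{1036}{4223} = \frac{725320}{4223} \approx 171.75$)
$\left(-7 + W{\left(U,7 \right)}\right) S = \left(-7 + \frac{1}{4}\right) \frac{725320}{4223} = \left(- \frac{27}{4}\right) \frac{725320}{4223} = - \frac{4895910}{4223}$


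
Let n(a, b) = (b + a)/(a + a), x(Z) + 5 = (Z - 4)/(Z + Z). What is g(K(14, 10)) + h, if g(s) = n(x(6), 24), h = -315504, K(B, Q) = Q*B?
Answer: -18299347/58 ≈ -3.1551e+5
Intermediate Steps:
K(B, Q) = B*Q
x(Z) = -5 + (-4 + Z)/(2*Z) (x(Z) = -5 + (Z - 4)/(Z + Z) = -5 + (-4 + Z)/((2*Z)) = -5 + (-4 + Z)*(1/(2*Z)) = -5 + (-4 + Z)/(2*Z))
n(a, b) = (a + b)/(2*a) (n(a, b) = (a + b)/((2*a)) = (a + b)*(1/(2*a)) = (a + b)/(2*a))
g(s) = -115/58 (g(s) = ((-9/2 - 2/6) + 24)/(2*(-9/2 - 2/6)) = ((-9/2 - 2*⅙) + 24)/(2*(-9/2 - 2*⅙)) = ((-9/2 - ⅓) + 24)/(2*(-9/2 - ⅓)) = (-29/6 + 24)/(2*(-29/6)) = (½)*(-6/29)*(115/6) = -115/58)
g(K(14, 10)) + h = -115/58 - 315504 = -18299347/58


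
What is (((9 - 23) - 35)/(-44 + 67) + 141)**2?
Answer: 10201636/529 ≈ 19285.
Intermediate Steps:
(((9 - 23) - 35)/(-44 + 67) + 141)**2 = ((-14 - 35)/23 + 141)**2 = (-49*1/23 + 141)**2 = (-49/23 + 141)**2 = (3194/23)**2 = 10201636/529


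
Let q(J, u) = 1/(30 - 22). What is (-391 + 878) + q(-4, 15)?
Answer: 3897/8 ≈ 487.13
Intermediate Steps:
q(J, u) = 1/8
(-391 + 878) + q(-4, 15) = (-391 + 878) + 1/8 = 487 + 1/8 = 3897/8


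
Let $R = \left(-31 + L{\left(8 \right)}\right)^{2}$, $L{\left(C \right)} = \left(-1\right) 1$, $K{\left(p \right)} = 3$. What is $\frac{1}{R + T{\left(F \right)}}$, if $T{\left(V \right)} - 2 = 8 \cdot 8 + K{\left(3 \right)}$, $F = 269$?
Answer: $\frac{1}{1093} \approx 0.00091491$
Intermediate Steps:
$L{\left(C \right)} = -1$
$T{\left(V \right)} = 69$ ($T{\left(V \right)} = 2 + \left(8 \cdot 8 + 3\right) = 2 + \left(64 + 3\right) = 2 + 67 = 69$)
$R = 1024$ ($R = \left(-31 - 1\right)^{2} = \left(-32\right)^{2} = 1024$)
$\frac{1}{R + T{\left(F \right)}} = \frac{1}{1024 + 69} = \frac{1}{1093}$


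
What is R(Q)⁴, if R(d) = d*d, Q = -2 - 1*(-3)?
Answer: 1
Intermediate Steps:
Q = 1 (Q = -2 + 3 = 1)
R(d) = d²
R(Q)⁴ = (1²)⁴ = 1⁴ = 1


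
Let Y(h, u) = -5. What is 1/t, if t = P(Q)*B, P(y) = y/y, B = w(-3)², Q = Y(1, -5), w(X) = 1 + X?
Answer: ¼ ≈ 0.25000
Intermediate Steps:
Q = -5
B = 4 (B = (1 - 3)² = (-2)² = 4)
P(y) = 1
t = 4 (t = 1*4 = 4)
1/t = 1/4 = ¼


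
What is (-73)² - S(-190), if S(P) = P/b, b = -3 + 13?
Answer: 5348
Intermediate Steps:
b = 10
S(P) = P/10
(-73)² - S(-190) = (-73)² - (-190)/10 = 5329 - 1*(-19) = 5329 + 19 = 5348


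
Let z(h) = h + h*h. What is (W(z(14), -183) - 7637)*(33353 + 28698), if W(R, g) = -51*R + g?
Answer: -1149805030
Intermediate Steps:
z(h) = h + h**2
W(R, g) = g - 51*R
(W(z(14), -183) - 7637)*(33353 + 28698) = ((-183 - 714*(1 + 14)) - 7637)*(33353 + 28698) = ((-183 - 714*15) - 7637)*62051 = ((-183 - 51*210) - 7637)*62051 = ((-183 - 10710) - 7637)*62051 = (-10893 - 7637)*62051 = -18530*62051 = -1149805030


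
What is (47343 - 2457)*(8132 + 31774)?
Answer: 1791220716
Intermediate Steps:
(47343 - 2457)*(8132 + 31774) = 44886*39906 = 1791220716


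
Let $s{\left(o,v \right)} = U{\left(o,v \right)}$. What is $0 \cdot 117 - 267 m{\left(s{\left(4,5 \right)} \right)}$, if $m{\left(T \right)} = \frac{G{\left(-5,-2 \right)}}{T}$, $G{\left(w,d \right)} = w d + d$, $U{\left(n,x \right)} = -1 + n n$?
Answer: $- \frac{712}{5} \approx -142.4$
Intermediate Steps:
$U{\left(n,x \right)} = -1 + n^{2}$
$s{\left(o,v \right)} = -1 + o^{2}$
$G{\left(w,d \right)} = d + d w$ ($G{\left(w,d \right)} = d w + d = d + d w$)
$m{\left(T \right)} = \frac{8}{T}$ ($m{\left(T \right)} = \frac{\left(-2\right) \left(1 - 5\right)}{T} = \frac{\left(-2\right) \left(-4\right)}{T} = \frac{8}{T}$)
$0 \cdot 117 - 267 m{\left(s{\left(4,5 \right)} \right)} = 0 \cdot 117 - 267 \frac{8}{-1 + 4^{2}} = 0 - 267 \frac{8}{-1 + 16} = 0 - 267 \cdot \frac{8}{15} = 0 - 267 \cdot 8 \cdot \frac{1}{15} = 0 - \frac{712}{5} = - \frac{712}{5}$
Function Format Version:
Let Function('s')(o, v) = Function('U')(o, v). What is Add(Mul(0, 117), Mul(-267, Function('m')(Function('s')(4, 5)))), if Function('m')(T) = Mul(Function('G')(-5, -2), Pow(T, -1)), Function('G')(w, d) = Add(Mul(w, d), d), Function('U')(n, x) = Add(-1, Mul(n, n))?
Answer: Rational(-712, 5) ≈ -142.40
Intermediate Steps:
Function('U')(n, x) = Add(-1, Pow(n, 2))
Function('s')(o, v) = Add(-1, Pow(o, 2))
Function('G')(w, d) = Add(d, Mul(d, w)) (Function('G')(w, d) = Add(Mul(d, w), d) = Add(d, Mul(d, w)))
Function('m')(T) = Mul(8, Pow(T, -1)) (Function('m')(T) = Mul(Mul(-2, Add(1, -5)), Pow(T, -1)) = Mul(Mul(-2, -4), Pow(T, -1)) = Mul(8, Pow(T, -1)))
Add(Mul(0, 117), Mul(-267, Function('m')(Function('s')(4, 5)))) = Add(Mul(0, 117), Mul(-267, Mul(8, Pow(Add(-1, Pow(4, 2)), -1)))) = Add(0, Mul(-267, Mul(8, Pow(Add(-1, 16), -1)))) = Add(0, Mul(-267, Mul(8, Pow(15, -1)))) = Add(0, Mul(-267, Mul(8, Rational(1, 15)))) = Add(0, Mul(-267, Rational(8, 15))) = Add(0, Rational(-712, 5)) = Rational(-712, 5)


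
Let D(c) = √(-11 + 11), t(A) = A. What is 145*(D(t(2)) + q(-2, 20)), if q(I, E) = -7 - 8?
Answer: -2175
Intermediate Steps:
q(I, E) = -15
D(c) = 0 (D(c) = √0 = 0)
145*(D(t(2)) + q(-2, 20)) = 145*(0 - 15) = 145*(-15) = -2175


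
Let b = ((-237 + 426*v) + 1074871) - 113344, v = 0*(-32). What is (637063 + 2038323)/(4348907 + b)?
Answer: 2675386/5310197 ≈ 0.50382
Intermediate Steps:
v = 0
b = 961290 (b = ((-237 + 426*0) + 1074871) - 113344 = ((-237 + 0) + 1074871) - 113344 = (-237 + 1074871) - 113344 = 1074634 - 113344 = 961290)
(637063 + 2038323)/(4348907 + b) = (637063 + 2038323)/(4348907 + 961290) = 2675386/5310197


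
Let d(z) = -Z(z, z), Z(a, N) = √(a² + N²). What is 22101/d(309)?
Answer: -7367*√2/206 ≈ -50.575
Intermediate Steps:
Z(a, N) = √(N² + a²)
d(z) = -√2*√(z²) (d(z) = -√(z² + z²) = -√(2*z²) = -√2*√(z²))
22101/d(309) = 22101/((-√2*√(309²))) = 22101/((-√2*√95481)) = 22101/((-1*√2*309)) = 22101/((-309*√2)) = 22101*(-√2/618) = -7367*√2/206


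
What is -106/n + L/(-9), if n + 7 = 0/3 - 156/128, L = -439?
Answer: 145985/2367 ≈ 61.675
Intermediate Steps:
n = -263/32 (n = -7 + (0/3 - 156/128) = -7 + (0*(⅓) - 156*1/128) = -7 + (0 - 39/32) = -7 - 39/32 = -263/32 ≈ -8.2188)
-106/n + L/(-9) = -106/(-263/32) - 439/(-9) = -106*(-32/263) - 439*(-⅑) = 3392/263 + 439/9 = 145985/2367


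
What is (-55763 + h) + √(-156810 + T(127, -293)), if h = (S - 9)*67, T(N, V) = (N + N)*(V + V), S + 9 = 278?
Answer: -38343 + I*√305654 ≈ -38343.0 + 552.86*I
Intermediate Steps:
S = 269 (S = -9 + 278 = 269)
T(N, V) = 4*N*V (T(N, V) = (2*N)*(2*V) = 4*N*V)
h = 17420 (h = (269 - 9)*67 = 260*67 = 17420)
(-55763 + h) + √(-156810 + T(127, -293)) = (-55763 + 17420) + √(-156810 + 4*127*(-293)) = -38343 + √(-156810 - 148844) = -38343 + √(-305654) = -38343 + I*√305654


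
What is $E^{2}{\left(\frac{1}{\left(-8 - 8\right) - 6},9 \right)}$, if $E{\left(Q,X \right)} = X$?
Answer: $81$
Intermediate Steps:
$E^{2}{\left(\frac{1}{\left(-8 - 8\right) - 6},9 \right)} = 9^{2} = 81$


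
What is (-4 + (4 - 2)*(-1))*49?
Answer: -294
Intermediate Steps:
(-4 + (4 - 2)*(-1))*49 = (-4 + 2*(-1))*49 = (-4 - 2)*49 = -6*49 = -294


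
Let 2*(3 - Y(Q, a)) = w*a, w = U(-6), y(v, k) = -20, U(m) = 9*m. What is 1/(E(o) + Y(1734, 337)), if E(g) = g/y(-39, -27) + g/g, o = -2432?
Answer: 5/46123 ≈ 0.00010841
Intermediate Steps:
w = -54 (w = 9*(-6) = -54)
Y(Q, a) = 3 + 27*a (Y(Q, a) = 3 - (-27)*a = 3 + 27*a)
E(g) = 1 - g/20 (E(g) = g/(-20) + g/g = g*(-1/20) + 1 = -g/20 + 1 = 1 - g/20)
1/(E(o) + Y(1734, 337)) = 1/((1 - 1/20*(-2432)) + (3 + 27*337)) = 1/((1 + 608/5) + (3 + 9099)) = 1/(613/5 + 9102) = 1/(46123/5) = 5/46123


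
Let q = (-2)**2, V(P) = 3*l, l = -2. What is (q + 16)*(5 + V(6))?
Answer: -20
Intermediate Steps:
V(P) = -6 (V(P) = 3*(-2) = -6)
q = 4
(q + 16)*(5 + V(6)) = (4 + 16)*(5 - 6) = 20*(-1) = -20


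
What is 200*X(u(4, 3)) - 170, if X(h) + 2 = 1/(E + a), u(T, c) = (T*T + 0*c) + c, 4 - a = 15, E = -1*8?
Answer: -11030/19 ≈ -580.53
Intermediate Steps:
E = -8
a = -11 (a = 4 - 1*15 = 4 - 15 = -11)
u(T, c) = c + T**2 (u(T, c) = (T**2 + 0) + c = T**2 + c = c + T**2)
X(h) = -39/19 (X(h) = -2 + 1/(-8 - 11) = -2 + 1/(-19) = -2 - 1/19 = -39/19)
200*X(u(4, 3)) - 170 = 200*(-39/19) - 170 = -7800/19 - 170 = -11030/19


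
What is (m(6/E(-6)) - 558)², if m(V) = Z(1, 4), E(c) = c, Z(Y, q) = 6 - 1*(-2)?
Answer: 302500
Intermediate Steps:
Z(Y, q) = 8 (Z(Y, q) = 6 + 2 = 8)
m(V) = 8
(m(6/E(-6)) - 558)² = (8 - 558)² = (-550)² = 302500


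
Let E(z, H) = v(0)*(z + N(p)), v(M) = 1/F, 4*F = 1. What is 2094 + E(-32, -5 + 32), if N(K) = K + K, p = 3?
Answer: 1990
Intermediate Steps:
F = ¼ (F = (¼)*1 = ¼ ≈ 0.25000)
N(K) = 2*K
v(M) = 4 (v(M) = 1/(¼) = 4)
E(z, H) = 24 + 4*z (E(z, H) = 4*(z + 2*3) = 4*(z + 6) = 4*(6 + z) = 24 + 4*z)
2094 + E(-32, -5 + 32) = 2094 + (24 + 4*(-32)) = 2094 + (24 - 128) = 2094 - 104 = 1990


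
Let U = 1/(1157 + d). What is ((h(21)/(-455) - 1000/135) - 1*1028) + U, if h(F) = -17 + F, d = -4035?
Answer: -36608425549/35356230 ≈ -1035.4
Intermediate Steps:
U = -1/2878 (U = 1/(1157 - 4035) = 1/(-2878) = -1/2878 ≈ -0.00034746)
((h(21)/(-455) - 1000/135) - 1*1028) + U = (((-17 + 21)/(-455) - 1000/135) - 1*1028) - 1/2878 = ((4*(-1/455) - 1000*1/135) - 1028) - 1/2878 = ((-4/455 - 200/27) - 1028) - 1/2878 = (-91108/12285 - 1028) - 1/2878 = -12720088/12285 - 1/2878 = -36608425549/35356230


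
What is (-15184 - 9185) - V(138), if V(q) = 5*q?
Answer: -25059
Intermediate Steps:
(-15184 - 9185) - V(138) = (-15184 - 9185) - 5*138 = -24369 - 1*690 = -24369 - 690 = -25059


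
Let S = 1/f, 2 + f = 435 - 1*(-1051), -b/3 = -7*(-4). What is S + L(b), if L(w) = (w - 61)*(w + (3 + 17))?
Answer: 13771521/1484 ≈ 9280.0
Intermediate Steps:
b = -84 (b = -(-21)*(-4) = -3*28 = -84)
f = 1484 (f = -2 + (435 - 1*(-1051)) = -2 + (435 + 1051) = -2 + 1486 = 1484)
L(w) = (-61 + w)*(20 + w) (L(w) = (-61 + w)*(w + 20) = (-61 + w)*(20 + w))
S = 1/1484 ≈ 0.00067385
S + L(b) = 1/1484 + (-1220 + (-84)**2 - 41*(-84)) = 1/1484 + (-1220 + 7056 + 3444) = 1/1484 + 9280 = 13771521/1484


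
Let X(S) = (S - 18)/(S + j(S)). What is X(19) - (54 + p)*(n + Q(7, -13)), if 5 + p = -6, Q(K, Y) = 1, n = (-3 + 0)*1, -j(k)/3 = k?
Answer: 3267/38 ≈ 85.974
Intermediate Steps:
j(k) = -3*k
n = -3 (n = -3*1 = -3)
p = -11 (p = -5 - 6 = -11)
X(S) = -(-18 + S)/(2*S) (X(S) = (S - 18)/(S - 3*S) = (-18 + S)/((-2*S)) = (-18 + S)*(-1/(2*S)) = -(-18 + S)/(2*S))
X(19) - (54 + p)*(n + Q(7, -13)) = (1/2)*(18 - 1*19)/19 - (54 - 11)*(-3 + 1) = (1/2)*(1/19)*(18 - 19) - 43*(-2) = (1/2)*(1/19)*(-1) - 1*(-86) = -1/38 + 86 = 3267/38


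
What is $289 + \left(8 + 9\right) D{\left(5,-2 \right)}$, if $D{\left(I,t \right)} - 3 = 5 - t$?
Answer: $459$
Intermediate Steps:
$D{\left(I,t \right)} = 8 - t$ ($D{\left(I,t \right)} = 3 - \left(-5 + t\right) = 8 - t$)
$289 + \left(8 + 9\right) D{\left(5,-2 \right)} = 289 + \left(8 + 9\right) \left(8 - -2\right) = 289 + 17 \left(8 + 2\right) = 289 + 17 \cdot 10 = 289 + 170 = 459$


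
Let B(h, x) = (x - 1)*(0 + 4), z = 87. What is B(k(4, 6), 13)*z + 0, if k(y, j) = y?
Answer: 4176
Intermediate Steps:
B(h, x) = -4 + 4*x (B(h, x) = (-1 + x)*4 = -4 + 4*x)
B(k(4, 6), 13)*z + 0 = (-4 + 4*13)*87 + 0 = (-4 + 52)*87 + 0 = 48*87 + 0 = 4176 + 0 = 4176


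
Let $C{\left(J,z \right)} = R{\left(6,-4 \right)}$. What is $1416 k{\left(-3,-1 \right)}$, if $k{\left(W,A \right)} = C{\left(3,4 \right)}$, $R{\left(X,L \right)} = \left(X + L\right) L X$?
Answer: $-67968$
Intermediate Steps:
$R{\left(X,L \right)} = L X \left(L + X\right)$ ($R{\left(X,L \right)} = \left(L + X\right) L X = L X \left(L + X\right)$)
$C{\left(J,z \right)} = -48$ ($C{\left(J,z \right)} = \left(-4\right) 6 \left(-4 + 6\right) = \left(-4\right) 6 \cdot 2 = -48$)
$k{\left(W,A \right)} = -48$
$1416 k{\left(-3,-1 \right)} = 1416 \left(-48\right) = -67968$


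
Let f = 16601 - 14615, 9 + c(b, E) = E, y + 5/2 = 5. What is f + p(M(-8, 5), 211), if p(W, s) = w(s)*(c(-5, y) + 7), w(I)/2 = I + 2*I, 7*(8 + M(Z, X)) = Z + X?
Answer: 2619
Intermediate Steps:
y = 5/2 (y = -5/2 + 5 = 5/2 ≈ 2.5000)
c(b, E) = -9 + E
M(Z, X) = -8 + X/7 + Z/7 (M(Z, X) = -8 + (Z + X)/7 = -8 + (X + Z)/7 = -8 + (X/7 + Z/7) = -8 + X/7 + Z/7)
w(I) = 6*I (w(I) = 2*(I + 2*I) = 2*(3*I) = 6*I)
p(W, s) = 3*s (p(W, s) = (6*s)*((-9 + 5/2) + 7) = (6*s)*(-13/2 + 7) = (6*s)*(½) = 3*s)
f = 1986
f + p(M(-8, 5), 211) = 1986 + 3*211 = 1986 + 633 = 2619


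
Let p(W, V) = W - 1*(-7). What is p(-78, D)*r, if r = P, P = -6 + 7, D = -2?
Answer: -71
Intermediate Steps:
p(W, V) = 7 + W (p(W, V) = W + 7 = 7 + W)
P = 1
r = 1
p(-78, D)*r = (7 - 78)*1 = -71*1 = -71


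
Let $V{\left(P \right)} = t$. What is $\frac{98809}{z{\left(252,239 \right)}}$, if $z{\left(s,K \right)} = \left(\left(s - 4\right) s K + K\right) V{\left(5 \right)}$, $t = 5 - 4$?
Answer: $\frac{98809}{14936783} \approx 0.0066151$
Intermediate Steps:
$t = 1$ ($t = 5 - 4 = 1$)
$V{\left(P \right)} = 1$
$z{\left(s,K \right)} = K + K s \left(-4 + s\right)$ ($z{\left(s,K \right)} = \left(\left(s - 4\right) s K + K\right) 1 = \left(\left(-4 + s\right) s K + K\right) 1 = \left(s \left(-4 + s\right) K + K\right) 1 = \left(K s \left(-4 + s\right) + K\right) 1 = \left(K + K s \left(-4 + s\right)\right) 1 = K + K s \left(-4 + s\right)$)
$\frac{98809}{z{\left(252,239 \right)}} = \frac{98809}{239 \left(1 + 252^{2} - 1008\right)} = \frac{98809}{239 \left(1 + 63504 - 1008\right)} = \frac{98809}{239 \cdot 62497} = \frac{98809}{14936783}$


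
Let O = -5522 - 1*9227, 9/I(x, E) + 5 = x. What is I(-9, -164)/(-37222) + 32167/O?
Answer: -2394621185/1097974556 ≈ -2.1809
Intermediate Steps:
I(x, E) = 9/(-5 + x)
O = -14749 (O = -5522 - 9227 = -14749)
I(-9, -164)/(-37222) + 32167/O = (9/(-5 - 9))/(-37222) + 32167/(-14749) = (9/(-14))*(-1/37222) + 32167*(-1/14749) = (9*(-1/14))*(-1/37222) - 32167/14749 = -9/14*(-1/37222) - 32167/14749 = 9/521108 - 32167/14749 = -2394621185/1097974556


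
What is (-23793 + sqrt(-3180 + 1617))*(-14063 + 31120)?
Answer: -405837201 + 17057*I*sqrt(1563) ≈ -4.0584e+8 + 6.7435e+5*I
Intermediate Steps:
(-23793 + sqrt(-3180 + 1617))*(-14063 + 31120) = (-23793 + sqrt(-1563))*17057 = (-23793 + I*sqrt(1563))*17057 = -405837201 + 17057*I*sqrt(1563)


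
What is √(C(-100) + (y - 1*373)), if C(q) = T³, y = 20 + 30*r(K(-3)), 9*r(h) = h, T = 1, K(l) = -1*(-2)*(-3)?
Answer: 2*I*√93 ≈ 19.287*I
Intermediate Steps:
K(l) = -6 (K(l) = 2*(-3) = -6)
r(h) = h/9
y = 0 (y = 20 + 30*((⅑)*(-6)) = 20 + 30*(-⅔) = 20 - 20 = 0)
C(q) = 1 (C(q) = 1³ = 1)
√(C(-100) + (y - 1*373)) = √(1 + (0 - 1*373)) = √(1 + (0 - 373)) = √(1 - 373) = √(-372) = 2*I*√93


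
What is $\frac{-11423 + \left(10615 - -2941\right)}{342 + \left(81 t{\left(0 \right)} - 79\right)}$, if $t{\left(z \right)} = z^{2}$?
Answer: $\frac{2133}{263} \approx 8.1103$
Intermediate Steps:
$\frac{-11423 + \left(10615 - -2941\right)}{342 + \left(81 t{\left(0 \right)} - 79\right)} = \frac{-11423 + \left(10615 - -2941\right)}{342 - \left(79 - 81 \cdot 0^{2}\right)} = \frac{-11423 + \left(10615 + 2941\right)}{342 + \left(81 \cdot 0 - 79\right)} = \frac{-11423 + 13556}{342 + \left(0 - 79\right)} = \frac{2133}{342 - 79} = \frac{2133}{263}$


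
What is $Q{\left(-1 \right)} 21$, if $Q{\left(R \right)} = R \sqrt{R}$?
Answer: $- 21 i \approx - 21.0 i$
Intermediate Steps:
$Q{\left(R \right)} = R^{\frac{3}{2}}$
$Q{\left(-1 \right)} 21 = \left(-1\right)^{\frac{3}{2}} \cdot 21 = - i 21 = - 21 i$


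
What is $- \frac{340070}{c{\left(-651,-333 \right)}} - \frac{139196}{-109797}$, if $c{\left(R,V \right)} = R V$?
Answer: $- \frac{77025154}{255936807} \approx -0.30095$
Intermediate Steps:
$- \frac{340070}{c{\left(-651,-333 \right)}} - \frac{139196}{-109797} = - \frac{340070}{\left(-651\right) \left(-333\right)} - \frac{139196}{-109797} = - \frac{340070}{216783} - - \frac{139196}{109797} = \left(-340070\right) \frac{1}{216783} + \frac{139196}{109797} = - \frac{10970}{6993} + \frac{139196}{109797} = - \frac{77025154}{255936807}$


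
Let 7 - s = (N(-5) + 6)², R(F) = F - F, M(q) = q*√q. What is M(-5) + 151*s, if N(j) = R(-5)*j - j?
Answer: -17214 - 5*I*√5 ≈ -17214.0 - 11.18*I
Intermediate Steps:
M(q) = q^(3/2)
R(F) = 0
N(j) = -j (N(j) = 0*j - j = 0 - j = -j)
s = -114 (s = 7 - (-1*(-5) + 6)² = 7 - (5 + 6)² = 7 - 1*11² = 7 - 1*121 = 7 - 121 = -114)
M(-5) + 151*s = (-5)^(3/2) + 151*(-114) = -5*I*√5 - 17214 = -17214 - 5*I*√5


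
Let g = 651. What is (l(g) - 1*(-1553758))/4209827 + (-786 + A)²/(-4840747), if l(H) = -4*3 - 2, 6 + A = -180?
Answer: 3543904414400/20378707420769 ≈ 0.17390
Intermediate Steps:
A = -186 (A = -6 - 180 = -186)
l(H) = -14 (l(H) = -12 - 2 = -14)
(l(g) - 1*(-1553758))/4209827 + (-786 + A)²/(-4840747) = (-14 - 1*(-1553758))/4209827 + (-786 - 186)²/(-4840747) = (-14 + 1553758)*(1/4209827) + (-972)²*(-1/4840747) = 1553744*(1/4209827) + 944784*(-1/4840747) = 1553744/4209827 - 944784/4840747 = 3543904414400/20378707420769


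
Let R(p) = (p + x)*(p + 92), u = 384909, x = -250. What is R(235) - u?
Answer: -389814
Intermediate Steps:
R(p) = (-250 + p)*(92 + p) (R(p) = (p - 250)*(p + 92) = (-250 + p)*(92 + p))
R(235) - u = (-23000 + 235**2 - 158*235) - 1*384909 = (-23000 + 55225 - 37130) - 384909 = -4905 - 384909 = -389814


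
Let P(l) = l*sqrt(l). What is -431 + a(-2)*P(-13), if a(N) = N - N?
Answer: -431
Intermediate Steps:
P(l) = l**(3/2)
a(N) = 0
-431 + a(-2)*P(-13) = -431 + 0*(-13)**(3/2) = -431 + 0*(-13*I*sqrt(13)) = -431 + 0 = -431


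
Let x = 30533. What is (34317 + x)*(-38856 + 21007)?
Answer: -1157507650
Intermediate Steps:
(34317 + x)*(-38856 + 21007) = (34317 + 30533)*(-38856 + 21007) = 64850*(-17849) = -1157507650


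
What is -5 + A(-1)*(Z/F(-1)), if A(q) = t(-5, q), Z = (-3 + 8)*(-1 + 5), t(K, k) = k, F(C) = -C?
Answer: -25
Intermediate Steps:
Z = 20 (Z = 5*4 = 20)
A(q) = q
-5 + A(-1)*(Z/F(-1)) = -5 - 20/((-1*(-1))) = -5 - 20/1 = -5 - 20 = -25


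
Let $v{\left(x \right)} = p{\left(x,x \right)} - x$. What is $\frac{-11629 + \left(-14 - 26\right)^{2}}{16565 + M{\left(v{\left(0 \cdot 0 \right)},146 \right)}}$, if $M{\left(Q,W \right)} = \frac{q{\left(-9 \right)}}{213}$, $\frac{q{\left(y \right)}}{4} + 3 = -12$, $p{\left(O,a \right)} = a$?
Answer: $- \frac{712059}{1176095} \approx -0.60544$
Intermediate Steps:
$q{\left(y \right)} = -60$ ($q{\left(y \right)} = -12 + 4 \left(-12\right) = -12 - 48 = -60$)
$v{\left(x \right)} = 0$ ($v{\left(x \right)} = x - x = 0$)
$M{\left(Q,W \right)} = - \frac{20}{71}$ ($M{\left(Q,W \right)} = - \frac{60}{213} = \left(-60\right) \frac{1}{213} = - \frac{20}{71}$)
$\frac{-11629 + \left(-14 - 26\right)^{2}}{16565 + M{\left(v{\left(0 \cdot 0 \right)},146 \right)}} = \frac{-11629 + \left(-14 - 26\right)^{2}}{16565 - \frac{20}{71}} = \frac{-11629 + \left(-40\right)^{2}}{\frac{1176095}{71}} = \left(-11629 + 1600\right) \frac{71}{1176095} = \left(-10029\right) \frac{71}{1176095} = - \frac{712059}{1176095}$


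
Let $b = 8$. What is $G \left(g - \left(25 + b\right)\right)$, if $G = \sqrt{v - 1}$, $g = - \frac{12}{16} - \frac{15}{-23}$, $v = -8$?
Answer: $- \frac{9135 i}{92} \approx - 99.293 i$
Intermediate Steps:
$g = - \frac{9}{92}$ ($g = \left(-12\right) \frac{1}{16} - - \frac{15}{23} = - \frac{3}{4} + \frac{15}{23} = - \frac{9}{92} \approx -0.097826$)
$G = 3 i$ ($G = \sqrt{-8 - 1} = \sqrt{-9} = 3 i \approx 3.0 i$)
$G \left(g - \left(25 + b\right)\right) = 3 i \left(- \frac{9}{92} - 33\right) = 3 i \left(- \frac{3045}{92}\right) = - \frac{9135 i}{92}$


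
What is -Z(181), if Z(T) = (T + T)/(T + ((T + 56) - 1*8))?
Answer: -181/205 ≈ -0.88293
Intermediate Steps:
Z(T) = 2*T/(48 + 2*T) (Z(T) = (2*T)/(T + ((56 + T) - 8)) = (2*T)/(T + (48 + T)) = (2*T)/(48 + 2*T) = 2*T/(48 + 2*T))
-Z(181) = -181/(24 + 181) = -181/205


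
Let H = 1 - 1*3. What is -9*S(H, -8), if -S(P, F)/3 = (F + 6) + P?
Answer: -108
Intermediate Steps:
H = -2 (H = 1 - 3 = -2)
S(P, F) = -18 - 3*F - 3*P (S(P, F) = -3*((F + 6) + P) = -3*((6 + F) + P) = -3*(6 + F + P) = -18 - 3*F - 3*P)
-9*S(H, -8) = -9*(-18 - 3*(-8) - 3*(-2)) = -9*(-18 + 24 + 6) = -9*12 = -108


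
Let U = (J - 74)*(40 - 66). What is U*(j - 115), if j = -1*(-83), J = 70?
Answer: -3328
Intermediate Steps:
j = 83
U = 104 (U = (70 - 74)*(40 - 66) = -4*(-26) = 104)
U*(j - 115) = 104*(83 - 115) = 104*(-32) = -3328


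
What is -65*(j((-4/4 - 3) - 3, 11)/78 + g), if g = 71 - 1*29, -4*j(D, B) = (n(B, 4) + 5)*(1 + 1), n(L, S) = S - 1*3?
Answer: -5455/2 ≈ -2727.5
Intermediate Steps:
n(L, S) = -3 + S (n(L, S) = S - 3 = -3 + S)
j(D, B) = -3 (j(D, B) = -((-3 + 4) + 5)*(1 + 1)/4 = -(1 + 5)*2/4 = -3*2/2 = -¼*12 = -3)
g = 42 (g = 71 - 29 = 42)
-65*(j((-4/4 - 3) - 3, 11)/78 + g) = -65*(-3/78 + 42) = -65*(-3*1/78 + 42) = -65*(-1/26 + 42) = -65*1091/26 = -5455/2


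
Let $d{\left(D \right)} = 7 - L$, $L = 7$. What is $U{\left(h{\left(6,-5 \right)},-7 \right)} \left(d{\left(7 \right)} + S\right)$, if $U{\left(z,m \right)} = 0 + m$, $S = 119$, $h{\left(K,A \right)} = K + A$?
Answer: $-833$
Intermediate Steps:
$h{\left(K,A \right)} = A + K$
$U{\left(z,m \right)} = m$
$d{\left(D \right)} = 0$ ($d{\left(D \right)} = 7 - 7 = 0$)
$U{\left(h{\left(6,-5 \right)},-7 \right)} \left(d{\left(7 \right)} + S\right) = - 7 \left(0 + 119\right) = \left(-7\right) 119 = -833$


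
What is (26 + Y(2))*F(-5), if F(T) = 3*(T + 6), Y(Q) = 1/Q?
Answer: 159/2 ≈ 79.500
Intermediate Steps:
Y(Q) = 1/Q
F(T) = 18 + 3*T (F(T) = 3*(6 + T) = 18 + 3*T)
(26 + Y(2))*F(-5) = (26 + 1/2)*(18 + 3*(-5)) = (26 + ½)*(18 - 15) = (53/2)*3 = 159/2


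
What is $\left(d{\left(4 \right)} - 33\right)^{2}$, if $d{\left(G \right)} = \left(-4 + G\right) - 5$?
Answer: $1444$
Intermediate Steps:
$d{\left(G \right)} = -9 + G$
$\left(d{\left(4 \right)} - 33\right)^{2} = \left(\left(-9 + 4\right) - 33\right)^{2} = \left(-5 - 33\right)^{2} = \left(-38\right)^{2} = 1444$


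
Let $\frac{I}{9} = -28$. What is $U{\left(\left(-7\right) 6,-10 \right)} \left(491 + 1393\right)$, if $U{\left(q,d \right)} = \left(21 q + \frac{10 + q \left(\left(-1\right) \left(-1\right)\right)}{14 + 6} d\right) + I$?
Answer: $-2106312$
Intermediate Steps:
$I = -252$ ($I = 9 \left(-28\right) = -252$)
$U{\left(q,d \right)} = -252 + 21 q + d \left(\frac{1}{2} + \frac{q}{20}\right)$ ($U{\left(q,d \right)} = \left(21 q + \frac{10 + q \left(\left(-1\right) \left(-1\right)\right)}{14 + 6} d\right) - 252 = \left(21 q + \frac{10 + q 1}{20} d\right) - 252 = \left(21 q + \left(10 + q\right) \frac{1}{20} d\right) - 252 = \left(21 q + \left(\frac{1}{2} + \frac{q}{20}\right) d\right) - 252 = \left(21 q + d \left(\frac{1}{2} + \frac{q}{20}\right)\right) - 252 = -252 + 21 q + d \left(\frac{1}{2} + \frac{q}{20}\right)$)
$U{\left(\left(-7\right) 6,-10 \right)} \left(491 + 1393\right) = \left(-252 + \frac{1}{2} \left(-10\right) + 21 \left(\left(-7\right) 6\right) + \frac{1}{20} \left(-10\right) \left(\left(-7\right) 6\right)\right) \left(491 + 1393\right) = \left(-252 - 5 + 21 \left(-42\right) + \frac{1}{20} \left(-10\right) \left(-42\right)\right) 1884 = \left(-252 - 5 - 882 + 21\right) 1884 = \left(-1118\right) 1884 = -2106312$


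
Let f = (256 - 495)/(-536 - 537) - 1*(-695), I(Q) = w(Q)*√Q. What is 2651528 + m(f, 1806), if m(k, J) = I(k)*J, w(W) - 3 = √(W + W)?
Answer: 2651528 + 16254*√88936678/1073 + 1347229044*√2/1073 ≈ 4.5700e+6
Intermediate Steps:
w(W) = 3 + √2*√W (w(W) = 3 + √(W + W) = 3 + √(2*W) = 3 + √2*√W)
I(Q) = √Q*(3 + √2*√Q) (I(Q) = (3 + √2*√Q)*√Q = √Q*(3 + √2*√Q))
f = 745974/1073 (f = -239/(-1073) + 695 = -239*(-1/1073) + 695 = 239/1073 + 695 = 745974/1073 ≈ 695.22)
m(k, J) = J*(3*√k + k*√2) (m(k, J) = (3*√k + k*√2)*J = J*(3*√k + k*√2))
2651528 + m(f, 1806) = 2651528 + 1806*(3*√(745974/1073) + 745974*√2/1073) = 2651528 + 1806*(3*(3*√88936678/1073) + 745974*√2/1073) = 2651528 + 1806*(9*√88936678/1073 + 745974*√2/1073) = 2651528 + (16254*√88936678/1073 + 1347229044*√2/1073) = 2651528 + 16254*√88936678/1073 + 1347229044*√2/1073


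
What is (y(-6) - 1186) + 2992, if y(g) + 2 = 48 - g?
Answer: 1858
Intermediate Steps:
y(g) = 46 - g (y(g) = -2 + (48 - g) = 46 - g)
(y(-6) - 1186) + 2992 = ((46 - 1*(-6)) - 1186) + 2992 = ((46 + 6) - 1186) + 2992 = (52 - 1186) + 2992 = -1134 + 2992 = 1858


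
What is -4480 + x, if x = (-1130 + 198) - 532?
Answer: -5944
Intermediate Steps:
x = -1464 (x = -932 - 532 = -1464)
-4480 + x = -4480 - 1464 = -5944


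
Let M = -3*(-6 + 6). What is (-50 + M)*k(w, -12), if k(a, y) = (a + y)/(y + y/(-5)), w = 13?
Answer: 125/24 ≈ 5.2083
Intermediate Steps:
k(a, y) = 5*(a + y)/(4*y) (k(a, y) = (a + y)/(y + y*(-⅕)) = (a + y)/(y - y/5) = (a + y)/((4*y/5)) = (a + y)*(5/(4*y)) = 5*(a + y)/(4*y))
M = 0 (M = -3*0 = 0)
(-50 + M)*k(w, -12) = (-50 + 0)*((5/4)*(13 - 12)/(-12)) = -125*(-1)/(2*12) = -50*(-5/48) = 125/24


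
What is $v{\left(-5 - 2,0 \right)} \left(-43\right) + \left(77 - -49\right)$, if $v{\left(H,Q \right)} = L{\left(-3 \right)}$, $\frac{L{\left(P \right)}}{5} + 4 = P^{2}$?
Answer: $-949$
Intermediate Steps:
$L{\left(P \right)} = -20 + 5 P^{2}$
$v{\left(H,Q \right)} = 25$ ($v{\left(H,Q \right)} = -20 + 5 \left(-3\right)^{2} = -20 + 5 \cdot 9 = -20 + 45 = 25$)
$v{\left(-5 - 2,0 \right)} \left(-43\right) + \left(77 - -49\right) = 25 \left(-43\right) + \left(77 - -49\right) = -1075 + \left(77 + 49\right) = -1075 + 126 = -949$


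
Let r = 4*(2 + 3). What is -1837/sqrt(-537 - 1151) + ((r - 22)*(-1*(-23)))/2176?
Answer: -23/1088 + 1837*I*sqrt(422)/844 ≈ -0.02114 + 44.712*I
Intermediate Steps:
r = 20 (r = 4*5 = 20)
-1837/sqrt(-537 - 1151) + ((r - 22)*(-1*(-23)))/2176 = -1837/sqrt(-537 - 1151) + ((20 - 22)*(-1*(-23)))/2176 = -1837*(-I*sqrt(422)/844) - 2*23*(1/2176) = -1837*(-I*sqrt(422)/844) - 46*1/2176 = -(-1837)*I*sqrt(422)/844 - 23/1088 = 1837*I*sqrt(422)/844 - 23/1088 = -23/1088 + 1837*I*sqrt(422)/844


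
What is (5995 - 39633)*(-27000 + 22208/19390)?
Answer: 8804877553648/9695 ≈ 9.0819e+8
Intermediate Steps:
(5995 - 39633)*(-27000 + 22208/19390) = -33638*(-27000 + 22208*(1/19390)) = -33638*(-27000 + 11104/9695) = -33638*(-261753896/9695) = 8804877553648/9695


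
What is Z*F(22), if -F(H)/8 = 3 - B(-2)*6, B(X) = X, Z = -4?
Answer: 480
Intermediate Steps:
F(H) = -120 (F(H) = -8*(3 - (-2)*6) = -8*(3 - 1*(-12)) = -8*(3 + 12) = -8*15 = -120)
Z*F(22) = -4*(-120) = 480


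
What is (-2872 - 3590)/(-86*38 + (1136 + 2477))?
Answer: -2154/115 ≈ -18.730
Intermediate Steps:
(-2872 - 3590)/(-86*38 + (1136 + 2477)) = -6462/(-3268 + 3613) = -6462/345 = -6462*1/345 = -2154/115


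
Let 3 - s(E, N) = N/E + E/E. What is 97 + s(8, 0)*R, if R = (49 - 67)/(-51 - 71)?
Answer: 5935/61 ≈ 97.295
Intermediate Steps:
R = 9/61 (R = -18/(-122) = -18*(-1/122) = 9/61 ≈ 0.14754)
s(E, N) = 2 - N/E (s(E, N) = 3 - (N/E + E/E) = 3 - (N/E + 1) = 3 - (1 + N/E) = 3 + (-1 - N/E) = 2 - N/E)
97 + s(8, 0)*R = 97 + (2 - 1*0/8)*(9/61) = 97 + (2 - 1*0*1/8)*(9/61) = 97 + (2 + 0)*(9/61) = 97 + 2*(9/61) = 97 + 18/61 = 5935/61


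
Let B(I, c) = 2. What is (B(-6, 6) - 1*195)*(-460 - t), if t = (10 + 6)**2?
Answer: 138188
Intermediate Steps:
t = 256 (t = 16**2 = 256)
(B(-6, 6) - 1*195)*(-460 - t) = (2 - 1*195)*(-460 - 1*256) = (2 - 195)*(-460 - 256) = -193*(-716) = 138188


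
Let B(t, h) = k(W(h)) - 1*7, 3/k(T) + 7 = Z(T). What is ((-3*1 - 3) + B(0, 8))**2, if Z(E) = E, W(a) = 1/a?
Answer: 546121/3025 ≈ 180.54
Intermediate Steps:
W(a) = 1/a
k(T) = 3/(-7 + T)
B(t, h) = -7 + 3/(-7 + 1/h) (B(t, h) = 3/(-7 + 1/h) - 1*7 = 3/(-7 + 1/h) - 7 = -7 + 3/(-7 + 1/h))
((-3*1 - 3) + B(0, 8))**2 = ((-3*1 - 3) + (7 - 52*8)/(-1 + 7*8))**2 = ((-3 - 3) + (7 - 416)/(-1 + 56))**2 = (-6 - 409/55)**2 = (-739/55)**2 = 546121/3025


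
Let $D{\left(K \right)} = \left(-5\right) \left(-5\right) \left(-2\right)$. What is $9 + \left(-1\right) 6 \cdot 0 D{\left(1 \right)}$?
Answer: $9$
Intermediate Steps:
$D{\left(K \right)} = -50$ ($D{\left(K \right)} = 25 \left(-2\right) = -50$)
$9 + \left(-1\right) 6 \cdot 0 D{\left(1 \right)} = 9 + \left(-1\right) 6 \cdot 0 \left(-50\right) = 9 + \left(-6\right) 0 \left(-50\right) = 9 + 0 \left(-50\right) = 9 + 0 = 9$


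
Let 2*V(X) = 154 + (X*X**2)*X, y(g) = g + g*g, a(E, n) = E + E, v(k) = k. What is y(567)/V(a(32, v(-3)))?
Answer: 322056/8388685 ≈ 0.038392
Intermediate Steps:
a(E, n) = 2*E
y(g) = g + g**2
V(X) = 77 + X**4/2 (V(X) = (154 + (X*X**2)*X)/2 = (154 + X**3*X)/2 = (154 + X**4)/2 = 77 + X**4/2)
y(567)/V(a(32, v(-3))) = (567*(1 + 567))/(77 + (2*32)**4/2) = (567*568)/(77 + (1/2)*64**4) = 322056/(77 + (1/2)*16777216) = 322056/(77 + 8388608) = 322056/8388685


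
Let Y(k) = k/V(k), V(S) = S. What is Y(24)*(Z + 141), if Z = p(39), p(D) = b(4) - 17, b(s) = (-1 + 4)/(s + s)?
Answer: 995/8 ≈ 124.38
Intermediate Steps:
b(s) = 3/(2*s) (b(s) = 3/((2*s)) = 3*(1/(2*s)) = 3/(2*s))
p(D) = -133/8 (p(D) = (3/2)/4 - 17 = (3/2)*(¼) - 17 = 3/8 - 17 = -133/8)
Y(k) = 1 (Y(k) = k/k = 1)
Z = -133/8 ≈ -16.625
Y(24)*(Z + 141) = 1*(-133/8 + 141) = 1*(995/8) = 995/8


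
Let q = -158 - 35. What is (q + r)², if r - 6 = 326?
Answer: 19321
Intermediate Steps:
r = 332 (r = 6 + 326 = 332)
q = -193
(q + r)² = (-193 + 332)² = 139² = 19321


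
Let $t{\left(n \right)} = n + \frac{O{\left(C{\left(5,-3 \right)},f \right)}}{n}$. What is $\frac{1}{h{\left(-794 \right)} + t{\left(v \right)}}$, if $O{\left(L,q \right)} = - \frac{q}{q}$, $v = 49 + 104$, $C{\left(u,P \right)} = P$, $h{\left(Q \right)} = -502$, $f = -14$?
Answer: $- \frac{153}{53398} \approx -0.0028653$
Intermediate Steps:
$v = 153$
$O{\left(L,q \right)} = -1$ ($O{\left(L,q \right)} = \left(-1\right) 1 = -1$)
$t{\left(n \right)} = n - \frac{1}{n}$
$\frac{1}{h{\left(-794 \right)} + t{\left(v \right)}} = \frac{1}{-502 + \left(153 - \frac{1}{153}\right)} = \frac{1}{-502 + \frac{23408}{153}} = \frac{1}{- \frac{53398}{153}} = - \frac{153}{53398}$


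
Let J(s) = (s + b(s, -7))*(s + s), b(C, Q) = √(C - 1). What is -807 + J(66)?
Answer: 7905 + 132*√65 ≈ 8969.2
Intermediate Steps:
b(C, Q) = √(-1 + C)
J(s) = 2*s*(s + √(-1 + s)) (J(s) = (s + √(-1 + s))*(s + s) = (s + √(-1 + s))*(2*s) = 2*s*(s + √(-1 + s)))
-807 + J(66) = -807 + 2*66*(66 + √(-1 + 66)) = -807 + 2*66*(66 + √65) = -807 + (8712 + 132*√65) = 7905 + 132*√65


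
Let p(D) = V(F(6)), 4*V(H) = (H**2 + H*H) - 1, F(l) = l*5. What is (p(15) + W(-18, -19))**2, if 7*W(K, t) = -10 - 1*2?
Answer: 157377025/784 ≈ 2.0074e+5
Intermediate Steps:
F(l) = 5*l
W(K, t) = -12/7 (W(K, t) = (-10 - 1*2)/7 = (-10 - 2)/7 = (1/7)*(-12) = -12/7)
V(H) = -1/4 + H**2/2 (V(H) = ((H**2 + H*H) - 1)/4 = ((H**2 + H**2) - 1)/4 = (2*H**2 - 1)/4 = (-1 + 2*H**2)/4 = -1/4 + H**2/2)
p(D) = 1799/4 (p(D) = -1/4 + (5*6)**2/2 = -1/4 + (1/2)*30**2 = -1/4 + (1/2)*900 = -1/4 + 450 = 1799/4)
(p(15) + W(-18, -19))**2 = (1799/4 - 12/7)**2 = (12545/28)**2 = 157377025/784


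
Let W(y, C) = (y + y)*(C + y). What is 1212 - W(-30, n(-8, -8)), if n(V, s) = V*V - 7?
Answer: 2832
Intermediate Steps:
n(V, s) = -7 + V² (n(V, s) = V² - 7 = -7 + V²)
W(y, C) = 2*y*(C + y) (W(y, C) = (2*y)*(C + y) = 2*y*(C + y))
1212 - W(-30, n(-8, -8)) = 1212 - 2*(-30)*((-7 + (-8)²) - 30) = 1212 - 2*(-30)*((-7 + 64) - 30) = 1212 - 2*(-30)*(57 - 30) = 1212 - 2*(-30)*27 = 1212 - 1*(-1620) = 1212 + 1620 = 2832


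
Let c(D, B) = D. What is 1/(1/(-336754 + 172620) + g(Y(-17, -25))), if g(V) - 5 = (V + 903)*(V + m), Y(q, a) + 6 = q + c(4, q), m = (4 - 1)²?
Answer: -164134/1450123891 ≈ -0.00011319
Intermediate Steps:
m = 9 (m = 3² = 9)
Y(q, a) = -2 + q (Y(q, a) = -6 + (q + 4) = -6 + (4 + q) = -2 + q)
g(V) = 5 + (9 + V)*(903 + V) (g(V) = 5 + (V + 903)*(V + 9) = 5 + (903 + V)*(9 + V) = 5 + (9 + V)*(903 + V))
1/(1/(-336754 + 172620) + g(Y(-17, -25))) = 1/(1/(-336754 + 172620) + (8132 + (-2 - 17)² + 912*(-2 - 17))) = 1/(1/(-164134) + (8132 + (-19)² + 912*(-19))) = 1/(-1/164134 + (8132 + 361 - 17328)) = 1/(-1/164134 - 8835) = 1/(-1450123891/164134) = -164134/1450123891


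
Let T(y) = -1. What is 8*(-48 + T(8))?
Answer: -392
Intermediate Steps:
8*(-48 + T(8)) = 8*(-48 - 1) = 8*(-49) = -392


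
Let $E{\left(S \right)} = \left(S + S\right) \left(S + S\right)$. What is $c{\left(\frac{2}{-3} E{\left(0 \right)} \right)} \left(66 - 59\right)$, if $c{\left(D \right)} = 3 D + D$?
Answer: $0$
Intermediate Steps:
$E{\left(S \right)} = 4 S^{2}$ ($E{\left(S \right)} = 2 S 2 S = 4 S^{2}$)
$c{\left(D \right)} = 4 D$
$c{\left(\frac{2}{-3} E{\left(0 \right)} \right)} \left(66 - 59\right) = 4 \frac{2}{-3} \cdot 4 \cdot 0^{2} \left(66 - 59\right) = 4 \cdot 2 \left(- \frac{1}{3}\right) 4 \cdot 0 \cdot 7 = 4 \left(\left(- \frac{2}{3}\right) 0\right) 7 = 4 \cdot 0 \cdot 7 = 0 \cdot 7 = 0$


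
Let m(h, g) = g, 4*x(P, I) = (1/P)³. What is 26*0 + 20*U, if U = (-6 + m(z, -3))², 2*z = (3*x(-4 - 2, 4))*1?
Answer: 1620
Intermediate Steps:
x(P, I) = 1/(4*P³) (x(P, I) = (1/P)³/4 = 1/(4*P³))
z = -1/576 (z = ((3*(1/(4*(-4 - 2)³)))*1)/2 = ((3*((¼)/(-6)³))*1)/2 = ((3*((¼)*(-1/216)))*1)/2 = ((3*(-1/864))*1)/2 = (-1/288*1)/2 = (½)*(-1/288) = -1/576 ≈ -0.0017361)
U = 81 (U = (-6 - 3)² = (-9)² = 81)
26*0 + 20*U = 26*0 + 20*81 = 0 + 1620 = 1620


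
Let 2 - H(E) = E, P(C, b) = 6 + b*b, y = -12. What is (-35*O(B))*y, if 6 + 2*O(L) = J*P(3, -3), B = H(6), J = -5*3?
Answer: -48510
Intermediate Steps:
J = -15
P(C, b) = 6 + b²
H(E) = 2 - E
B = -4 (B = 2 - 1*6 = 2 - 6 = -4)
O(L) = -231/2 (O(L) = -3 + (-15*(6 + (-3)²))/2 = -3 + (-15*(6 + 9))/2 = -3 + (-15*15)/2 = -3 + (½)*(-225) = -3 - 225/2 = -231/2)
(-35*O(B))*y = -35*(-231/2)*(-12) = (8085/2)*(-12) = -48510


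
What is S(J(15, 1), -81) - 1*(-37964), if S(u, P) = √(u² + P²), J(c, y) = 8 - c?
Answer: 37964 + √6610 ≈ 38045.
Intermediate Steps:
S(u, P) = √(P² + u²)
S(J(15, 1), -81) - 1*(-37964) = √((-81)² + (8 - 1*15)²) - 1*(-37964) = √(6561 + (8 - 15)²) + 37964 = √(6561 + (-7)²) + 37964 = √(6561 + 49) + 37964 = √6610 + 37964 = 37964 + √6610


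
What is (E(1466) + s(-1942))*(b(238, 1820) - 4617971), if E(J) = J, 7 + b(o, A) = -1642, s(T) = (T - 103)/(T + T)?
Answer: -6578326176045/971 ≈ -6.7748e+9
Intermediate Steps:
s(T) = (-103 + T)/(2*T) (s(T) = (-103 + T)/((2*T)) = (-103 + T)*(1/(2*T)) = (-103 + T)/(2*T))
b(o, A) = -1649 (b(o, A) = -7 - 1642 = -1649)
(E(1466) + s(-1942))*(b(238, 1820) - 4617971) = (1466 + (½)*(-103 - 1942)/(-1942))*(-1649 - 4617971) = (1466 + (½)*(-1/1942)*(-2045))*(-4619620) = (1466 + 2045/3884)*(-4619620) = (5695989/3884)*(-4619620) = -6578326176045/971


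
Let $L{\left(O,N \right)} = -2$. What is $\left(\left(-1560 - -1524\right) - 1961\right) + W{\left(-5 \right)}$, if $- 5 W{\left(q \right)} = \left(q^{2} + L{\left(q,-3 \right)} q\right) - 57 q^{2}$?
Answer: $-1719$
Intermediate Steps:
$W{\left(q \right)} = \frac{2 q}{5} + \frac{56 q^{2}}{5}$ ($W{\left(q \right)} = - \frac{\left(q^{2} - 2 q\right) - 57 q^{2}}{5} = - \frac{- 56 q^{2} - 2 q}{5} = \frac{2 q}{5} + \frac{56 q^{2}}{5}$)
$\left(\left(-1560 - -1524\right) - 1961\right) + W{\left(-5 \right)} = \left(\left(-1560 - -1524\right) - 1961\right) + \frac{2}{5} \left(-5\right) \left(1 + 28 \left(-5\right)\right) = \left(\left(-1560 + 1524\right) - 1961\right) + \frac{2}{5} \left(-5\right) \left(1 - 140\right) = \left(-36 - 1961\right) + \frac{2}{5} \left(-5\right) \left(-139\right) = -1997 + 278 = -1719$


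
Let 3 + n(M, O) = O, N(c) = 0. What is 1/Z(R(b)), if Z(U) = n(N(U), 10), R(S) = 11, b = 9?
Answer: ⅐ ≈ 0.14286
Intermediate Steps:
n(M, O) = -3 + O
Z(U) = 7 (Z(U) = -3 + 10 = 7)
1/Z(R(b)) = 1/7 = ⅐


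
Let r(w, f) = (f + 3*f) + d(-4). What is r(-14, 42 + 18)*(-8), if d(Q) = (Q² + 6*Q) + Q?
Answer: -1824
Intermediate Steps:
d(Q) = Q² + 7*Q
r(w, f) = -12 + 4*f (r(w, f) = (f + 3*f) - 4*(7 - 4) = 4*f - 4*3 = 4*f - 12 = -12 + 4*f)
r(-14, 42 + 18)*(-8) = (-12 + 4*(42 + 18))*(-8) = (-12 + 4*60)*(-8) = (-12 + 240)*(-8) = 228*(-8) = -1824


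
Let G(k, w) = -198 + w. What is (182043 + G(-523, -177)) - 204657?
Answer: -22989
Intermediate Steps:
(182043 + G(-523, -177)) - 204657 = (182043 + (-198 - 177)) - 204657 = (182043 - 375) - 204657 = 181668 - 204657 = -22989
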